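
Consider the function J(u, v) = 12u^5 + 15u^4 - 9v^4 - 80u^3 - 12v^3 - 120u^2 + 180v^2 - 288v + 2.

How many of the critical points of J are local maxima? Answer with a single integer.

J separates as a function of u plus a function of v, so ∇J=0 decouples.
∂J/∂u = 60u(u - 2)(u + 1)(u + 2) = 0 at u ∈ {-2, -1, 0, 2}; ∂J/∂v = -36(v - 2)(v - 1)(v + 4) = 0 at v ∈ {-4, 1, 2}.
The Hessian is diagonal: diag(J_uu, J_vv). Second derivatives: J_uu(-2)=-480, J_uu(-1)=180, J_uu(0)=-240, J_uu(2)=1440; J_vv(-4)=-1080, J_vv(1)=180, J_vv(2)=-216.
Local maxima occur where both diagonal entries negative: (-2, -4), (-2, 2), (0, -4), (0, 2). Count: 4.

4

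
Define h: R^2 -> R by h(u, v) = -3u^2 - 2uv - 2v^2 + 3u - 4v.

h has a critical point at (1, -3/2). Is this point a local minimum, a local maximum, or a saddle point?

The Hessian of h is constant: H = [[-6, -2], [-2, -4]].
det(H) = (-6)·(-4) − (-2)² = 20.
det(H) > 0 and tr(H) = -10 < 0, so H is negative definite and the point is a local maximum.

local maximum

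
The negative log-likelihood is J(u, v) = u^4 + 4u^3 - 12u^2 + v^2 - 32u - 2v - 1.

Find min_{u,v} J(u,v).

-66

J(u,v) separates as P(u) + Q(v) − 1, so its minimum is min P + min Q − 1.
P'(u) = 4(u - 2)(u + 1)(u + 4) vanishes at u ∈ {-4, -1, 2}; Q'(v) = 2v - 2 vanishes at v ∈ {1}.
Local minima of P (where P''>0): P(-4)=-64, P(2)=-64. Local minima of Q: Q(1)=-1.
So the global minimum of J is P(-4) + Q(1) − 1 = -64 − 1 − 1 = -66, attained at (-4, 1).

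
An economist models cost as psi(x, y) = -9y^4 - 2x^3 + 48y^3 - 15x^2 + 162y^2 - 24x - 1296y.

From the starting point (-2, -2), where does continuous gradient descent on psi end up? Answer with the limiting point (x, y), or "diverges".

(-4, 3)

psi is separable, so gradient descent decouples: x follows -∂psi/∂x, y follows -∂psi/∂y.
∂psi/∂x = -6(x + 1)(x + 4); at x=-2 this is 12, so x decreases.
∂psi/∂y = -36(y - 4)(y - 3)(y + 3); at y=-2 this is -1080, so y increases.
x converges to its nearest critical value -4 (a local min of the x-part); y converges to 3. The iterate converges to (-4, 3).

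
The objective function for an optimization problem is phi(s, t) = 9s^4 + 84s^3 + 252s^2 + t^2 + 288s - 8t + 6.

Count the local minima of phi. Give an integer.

phi separates as a function of s plus a function of t, so ∇phi=0 decouples.
∂phi/∂s = 36(s + 1)(s + 2)(s + 4) = 0 at s ∈ {-4, -2, -1}; ∂phi/∂t = 2(t - 4) = 0 at t ∈ {4}.
The Hessian is diagonal: diag(phi_ss, phi_tt). Second derivatives: phi_ss(-4)=216, phi_ss(-2)=-72, phi_ss(-1)=108; phi_tt(4)=2.
Local minima occur where both diagonal entries positive: (-4, 4), (-1, 4). Count: 2.

2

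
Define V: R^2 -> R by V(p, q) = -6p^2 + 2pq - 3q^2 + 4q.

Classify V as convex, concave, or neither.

V is quadratic, so its Hessian is the constant matrix H = [[-12, 2], [2, -6]].
det(H) = 68, tr(H) = -18.
det(H) > 0 and tr(H) < 0, so H is negative definite everywhere: concave.

concave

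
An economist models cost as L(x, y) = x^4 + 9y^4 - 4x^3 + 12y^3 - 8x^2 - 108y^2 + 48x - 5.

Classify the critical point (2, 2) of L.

The mixed partial ∂²L/∂x∂y is 0, so the Hessian at any point is diag(L_xx, L_yy) = diag(4(3x^2 - 6x - 4), 36(3y^2 + 2y - 6)).
At (2, 2): H = diag(-16, 360).
The eigenvalues have opposite signs, so H is indefinite: a saddle point.

saddle point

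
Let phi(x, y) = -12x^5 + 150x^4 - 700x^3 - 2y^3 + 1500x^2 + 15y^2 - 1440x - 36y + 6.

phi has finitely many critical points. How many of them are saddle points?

4

phi separates as a function of x plus a function of y, so ∇phi=0 decouples.
∂phi/∂x = -60(x - 4)(x - 3)(x - 2)(x - 1) = 0 at x ∈ {1, 2, 3, 4}; ∂phi/∂y = -6(y - 3)(y - 2) = 0 at y ∈ {2, 3}.
The Hessian is diagonal: diag(phi_xx, phi_yy). Second derivatives: phi_xx(1)=360, phi_xx(2)=-120, phi_xx(3)=120, phi_xx(4)=-360; phi_yy(2)=6, phi_yy(3)=-6.
Saddle points occur where the two diagonal entries have opposite signs: (1, 3), (2, 2), (3, 3), (4, 2). Count: 4.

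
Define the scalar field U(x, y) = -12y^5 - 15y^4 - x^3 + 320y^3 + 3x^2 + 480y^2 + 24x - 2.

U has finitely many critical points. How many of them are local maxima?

U separates as a function of x plus a function of y, so ∇U=0 decouples.
∂U/∂x = -3(x - 4)(x + 2) = 0 at x ∈ {-2, 4}; ∂U/∂y = -60y(y - 4)(y + 1)(y + 4) = 0 at y ∈ {-4, -1, 0, 4}.
The Hessian is diagonal: diag(U_xx, U_yy). Second derivatives: U_xx(-2)=18, U_xx(4)=-18; U_yy(-4)=5760, U_yy(-1)=-900, U_yy(0)=960, U_yy(4)=-9600.
Local maxima occur where both diagonal entries negative: (4, -1), (4, 4). Count: 2.

2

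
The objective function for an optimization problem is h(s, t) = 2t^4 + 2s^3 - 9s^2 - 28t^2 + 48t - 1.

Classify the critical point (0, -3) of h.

The mixed partial ∂²h/∂s∂t is 0, so the Hessian at any point is diag(h_ss, h_tt) = diag(6(2s - 3), 8(3t^2 - 7)).
At (0, -3): H = diag(-18, 160).
The eigenvalues have opposite signs, so H is indefinite: a saddle point.

saddle point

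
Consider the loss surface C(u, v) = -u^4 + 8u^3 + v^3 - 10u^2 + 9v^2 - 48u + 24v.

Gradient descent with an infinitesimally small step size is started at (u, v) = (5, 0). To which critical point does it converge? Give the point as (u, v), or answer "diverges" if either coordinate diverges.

C is separable, so gradient descent decouples: u follows -∂C/∂u, v follows -∂C/∂v.
∂C/∂u = -4(u - 4)(u - 3)(u + 1); at u=5 this is -48, so u increases.
∂C/∂v = 3(v + 2)(v + 4); at v=0 this is 24, so v decreases.
The u-coordinate has no critical point in that direction and runs off to infinity.

diverges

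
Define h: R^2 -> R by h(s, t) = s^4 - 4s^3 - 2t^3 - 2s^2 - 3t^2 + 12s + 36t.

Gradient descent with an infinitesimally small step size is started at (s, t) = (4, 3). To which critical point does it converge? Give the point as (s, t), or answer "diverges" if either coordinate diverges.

h is separable, so gradient descent decouples: s follows -∂h/∂s, t follows -∂h/∂t.
∂h/∂s = 4(s - 3)(s - 1)(s + 1); at s=4 this is 60, so s decreases.
∂h/∂t = -6(t - 2)(t + 3); at t=3 this is -36, so t increases.
The t-coordinate has no critical point in that direction and runs off to infinity.

diverges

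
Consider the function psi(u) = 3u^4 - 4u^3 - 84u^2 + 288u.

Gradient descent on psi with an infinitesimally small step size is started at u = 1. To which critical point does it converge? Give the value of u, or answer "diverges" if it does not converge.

-4

psi'(u) = 12(u - 3)(u - 2)(u + 4), so psi'(1) = 120.
Gradient descent moves in the -psi' direction, i.e. u is decreasing.
The nearest critical point in that direction is u = -4, where psi'' = 504 > 0 (a local minimum). The iterate converges there.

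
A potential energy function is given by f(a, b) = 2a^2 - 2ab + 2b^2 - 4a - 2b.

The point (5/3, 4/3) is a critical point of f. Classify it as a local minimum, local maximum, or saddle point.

The Hessian of f is constant: H = [[4, -2], [-2, 4]].
det(H) = 4·4 − (-2)² = 12.
det(H) > 0 and tr(H) = 8 > 0, so H is positive definite and the point is a local minimum.

local minimum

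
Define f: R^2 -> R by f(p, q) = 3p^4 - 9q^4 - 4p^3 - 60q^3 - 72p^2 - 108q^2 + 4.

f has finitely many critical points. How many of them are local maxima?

2

f separates as a function of p plus a function of q, so ∇f=0 decouples.
∂f/∂p = 12p(p - 4)(p + 3) = 0 at p ∈ {-3, 0, 4}; ∂f/∂q = -36q(q + 2)(q + 3) = 0 at q ∈ {-3, -2, 0}.
The Hessian is diagonal: diag(f_pp, f_qq). Second derivatives: f_pp(-3)=252, f_pp(0)=-144, f_pp(4)=336; f_qq(-3)=-108, f_qq(-2)=72, f_qq(0)=-216.
Local maxima occur where both diagonal entries negative: (0, -3), (0, 0). Count: 2.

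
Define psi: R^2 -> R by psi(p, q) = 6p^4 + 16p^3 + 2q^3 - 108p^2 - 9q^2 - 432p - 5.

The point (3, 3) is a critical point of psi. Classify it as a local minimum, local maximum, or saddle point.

The mixed partial ∂²psi/∂p∂q is 0, so the Hessian at any point is diag(psi_pp, psi_qq) = diag(24(3p^2 + 4p - 9), 6(2q - 3)).
At (3, 3): H = diag(720, 18).
Both eigenvalues are positive, so H is positive definite: a local minimum.

local minimum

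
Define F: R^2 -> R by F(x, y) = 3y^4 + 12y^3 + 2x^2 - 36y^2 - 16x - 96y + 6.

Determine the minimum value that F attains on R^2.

-218

F(x,y) separates as P(x) + Q(y) + 6, so its minimum is min P + min Q + 6.
P'(x) = 4x - 16 vanishes at x ∈ {4}; Q'(y) = 12(y - 2)(y + 1)(y + 4) vanishes at y ∈ {-4, -1, 2}.
Local minima of P (where P''>0): P(4)=-32. Local minima of Q: Q(-4)=-192, Q(2)=-192.
So the global minimum of F is P(4) + Q(-4) + 6 = -32 − 192 + 6 = -218, attained at (4, -4).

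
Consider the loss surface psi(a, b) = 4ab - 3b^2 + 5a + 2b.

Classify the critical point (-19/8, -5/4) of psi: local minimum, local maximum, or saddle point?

The Hessian of psi is constant: H = [[0, 4], [4, -6]].
det(H) = 0·(-6) − 4² = -16.
Since det(H) < 0, H is indefinite and the critical point is a saddle point.

saddle point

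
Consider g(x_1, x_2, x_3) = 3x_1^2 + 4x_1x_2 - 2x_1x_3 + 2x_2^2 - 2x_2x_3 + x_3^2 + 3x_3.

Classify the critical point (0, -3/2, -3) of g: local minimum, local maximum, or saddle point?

local minimum

The Hessian is constant: H = [[6, 4, -2], [4, 4, -2], [-2, -2, 2]].
Leading principal minors: Δ₁ = 6, Δ₂ = 8, Δ₃ = 8.
All leading minors are positive, so H is positive definite: a local minimum.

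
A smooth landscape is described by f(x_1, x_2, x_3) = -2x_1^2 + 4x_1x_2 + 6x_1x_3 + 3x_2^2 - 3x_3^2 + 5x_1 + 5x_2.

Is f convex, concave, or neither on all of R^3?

neither

f is quadratic, so its Hessian is the constant matrix H = [[-4, 4, 6], [4, 6, 0], [6, 0, -6]].
Leading principal minors: -4, -40, 24.
Neither pattern holds ⇒ H is indefinite ⇒ neither convex nor concave.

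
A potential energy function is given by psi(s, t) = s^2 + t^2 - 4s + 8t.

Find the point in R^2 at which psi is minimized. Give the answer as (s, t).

(2, -4)

psi(s,t) separates as P(s) + Q(t), so its minimum is min P + min Q.
P'(s) = 2s - 4 vanishes at s ∈ {2}; Q'(t) = 2(t + 4) vanishes at t ∈ {-4}.
Local minima of P (where P''>0): P(2)=-4. Local minima of Q: Q(-4)=-16.
So the global minimum of psi is P(2) + Q(-4) = -4 − 16 = -20, attained at (2, -4).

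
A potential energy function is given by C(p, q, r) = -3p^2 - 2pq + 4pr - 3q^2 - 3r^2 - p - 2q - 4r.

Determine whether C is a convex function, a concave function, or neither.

C is quadratic, so its Hessian is the constant matrix H = [[-6, -2, 4], [-2, -6, 0], [4, 0, -6]].
Leading principal minors: -6, 32, -96.
Signs alternate −, +, − ⇒ H ≺ 0 ⇒ concave.

concave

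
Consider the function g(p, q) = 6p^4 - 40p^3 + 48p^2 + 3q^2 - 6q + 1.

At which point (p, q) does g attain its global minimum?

(4, 1)

g(p,q) separates as A(p) + B(q) + 1, so its minimum is min A + min B + 1.
A'(p) = 24p(p - 4)(p - 1) vanishes at p ∈ {0, 1, 4}; B'(q) = 6q - 6 vanishes at q ∈ {1}.
Local minima of A (where A''>0): A(0)=0, A(4)=-256. Local minima of B: B(1)=-3.
So the global minimum of g is A(4) + B(1) + 1 = -256 − 3 + 1 = -258, attained at (4, 1).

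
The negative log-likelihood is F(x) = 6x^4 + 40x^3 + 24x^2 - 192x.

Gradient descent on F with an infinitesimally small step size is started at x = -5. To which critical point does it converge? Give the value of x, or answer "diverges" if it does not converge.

-4

F'(x) = 24(x - 1)(x + 2)(x + 4), so F'(-5) = -432.
Gradient descent moves in the -F' direction, i.e. x is increasing.
The nearest critical point in that direction is x = -4, where F'' = 240 > 0 (a local minimum). The iterate converges there.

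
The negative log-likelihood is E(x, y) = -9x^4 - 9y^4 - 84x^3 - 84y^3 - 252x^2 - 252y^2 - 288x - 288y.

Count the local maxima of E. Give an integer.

E separates as a function of x plus a function of y, so ∇E=0 decouples.
∂E/∂x = -36(x + 1)(x + 2)(x + 4) = 0 at x ∈ {-4, -2, -1}; ∂E/∂y = -36(y + 1)(y + 2)(y + 4) = 0 at y ∈ {-4, -2, -1}.
The Hessian is diagonal: diag(E_xx, E_yy). Second derivatives: E_xx(-4)=-216, E_xx(-2)=72, E_xx(-1)=-108; E_yy(-4)=-216, E_yy(-2)=72, E_yy(-1)=-108.
Local maxima occur where both diagonal entries negative: (-4, -4), (-4, -1), (-1, -4), (-1, -1). Count: 4.

4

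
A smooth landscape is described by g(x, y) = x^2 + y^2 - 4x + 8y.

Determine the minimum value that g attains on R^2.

-20

g(x,y) separates as P(x) + Q(y), so its minimum is min P + min Q.
P'(x) = 2x - 4 vanishes at x ∈ {2}; Q'(y) = 2y + 8 vanishes at y ∈ {-4}.
Local minima of P (where P''>0): P(2)=-4. Local minima of Q: Q(-4)=-16.
So the global minimum of g is P(2) + Q(-4) = -4 − 16 = -20, attained at (2, -4).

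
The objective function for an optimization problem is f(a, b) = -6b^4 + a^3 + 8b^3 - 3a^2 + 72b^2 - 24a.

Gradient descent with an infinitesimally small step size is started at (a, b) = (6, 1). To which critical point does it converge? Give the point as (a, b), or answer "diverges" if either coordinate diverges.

(4, 0)

f is separable, so gradient descent decouples: a follows -∂f/∂a, b follows -∂f/∂b.
∂f/∂a = 3(a - 4)(a + 2); at a=6 this is 48, so a decreases.
∂f/∂b = -24b(b - 3)(b + 2); at b=1 this is 144, so b decreases.
a converges to its nearest critical value 4 (a local min of the a-part); b converges to 0. The iterate converges to (4, 0).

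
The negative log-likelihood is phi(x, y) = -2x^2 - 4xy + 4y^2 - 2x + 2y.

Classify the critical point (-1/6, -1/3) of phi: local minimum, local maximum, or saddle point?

saddle point

The Hessian of phi is constant: H = [[-4, -4], [-4, 8]].
det(H) = (-4)·8 − (-4)² = -48.
Since det(H) < 0, H is indefinite and the critical point is a saddle point.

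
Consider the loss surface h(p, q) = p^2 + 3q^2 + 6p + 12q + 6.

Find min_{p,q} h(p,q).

-15

h(p,q) separates as A(p) + B(q) + 6, so its minimum is min A + min B + 6.
A'(p) = 2p + 6 vanishes at p ∈ {-3}; B'(q) = 6q + 12 vanishes at q ∈ {-2}.
Local minima of A (where A''>0): A(-3)=-9. Local minima of B: B(-2)=-12.
So the global minimum of h is A(-3) + B(-2) + 6 = -9 − 12 + 6 = -15, attained at (-3, -2).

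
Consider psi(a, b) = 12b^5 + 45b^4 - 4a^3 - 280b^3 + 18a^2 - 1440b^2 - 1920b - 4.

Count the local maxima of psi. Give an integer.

2

psi separates as a function of a plus a function of b, so ∇psi=0 decouples.
∂psi/∂a = -12a(a - 3) = 0 at a ∈ {0, 3}; ∂psi/∂b = 60(b - 4)(b + 1)(b + 2)(b + 4) = 0 at b ∈ {-4, -2, -1, 4}.
The Hessian is diagonal: diag(psi_aa, psi_bb). Second derivatives: psi_aa(0)=36, psi_aa(3)=-36; psi_bb(-4)=-2880, psi_bb(-2)=720, psi_bb(-1)=-900, psi_bb(4)=14400.
Local maxima occur where both diagonal entries negative: (3, -4), (3, -1). Count: 2.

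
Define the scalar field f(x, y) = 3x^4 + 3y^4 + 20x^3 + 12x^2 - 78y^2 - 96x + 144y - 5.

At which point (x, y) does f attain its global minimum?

(1, -4)

f(x,y) separates as P(x) + Q(y) − 5, so its minimum is min P + min Q − 5.
P'(x) = 12(x - 1)(x + 2)(x + 4) vanishes at x ∈ {-4, -2, 1}; Q'(y) = 12(y - 3)(y - 1)(y + 4) vanishes at y ∈ {-4, 1, 3}.
Local minima of P (where P''>0): P(-4)=64, P(1)=-61. Local minima of Q: Q(-4)=-1056, Q(3)=-27.
So the global minimum of f is P(1) + Q(-4) − 5 = -61 − 1056 − 5 = -1122, attained at (1, -4).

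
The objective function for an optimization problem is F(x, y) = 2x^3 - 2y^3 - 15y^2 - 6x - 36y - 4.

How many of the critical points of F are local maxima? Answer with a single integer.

1

F separates as a function of x plus a function of y, so ∇F=0 decouples.
∂F/∂x = 6(x - 1)(x + 1) = 0 at x ∈ {-1, 1}; ∂F/∂y = -6(y + 2)(y + 3) = 0 at y ∈ {-3, -2}.
The Hessian is diagonal: diag(F_xx, F_yy). Second derivatives: F_xx(-1)=-12, F_xx(1)=12; F_yy(-3)=6, F_yy(-2)=-6.
Local maxima occur where both diagonal entries negative: (-1, -2). Count: 1.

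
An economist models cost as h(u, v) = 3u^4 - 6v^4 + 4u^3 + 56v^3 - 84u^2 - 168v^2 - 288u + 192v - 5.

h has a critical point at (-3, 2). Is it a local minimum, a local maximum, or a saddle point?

local minimum

The mixed partial ∂²h/∂u∂v is 0, so the Hessian at any point is diag(h_uu, h_vv) = diag(12(3u^2 + 2u - 14), 24(-3v^2 + 14v - 14)).
At (-3, 2): H = diag(84, 48).
Both eigenvalues are positive, so H is positive definite: a local minimum.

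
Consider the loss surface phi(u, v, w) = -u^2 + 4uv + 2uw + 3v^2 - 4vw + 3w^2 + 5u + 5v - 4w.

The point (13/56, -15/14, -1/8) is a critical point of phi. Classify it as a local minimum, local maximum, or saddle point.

saddle point

The Hessian is constant: H = [[-2, 4, 2], [4, 6, -4], [2, -4, 6]].
Leading principal minors: Δ₁ = -2, Δ₂ = -28, Δ₃ = -224.
The minors fit neither the all-positive nor the alternating-sign pattern, so H is indefinite: a saddle point.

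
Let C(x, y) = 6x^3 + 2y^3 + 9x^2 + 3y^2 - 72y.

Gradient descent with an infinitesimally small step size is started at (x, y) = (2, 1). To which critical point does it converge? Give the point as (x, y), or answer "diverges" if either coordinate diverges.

C is separable, so gradient descent decouples: x follows -∂C/∂x, y follows -∂C/∂y.
∂C/∂x = 18x(x + 1); at x=2 this is 108, so x decreases.
∂C/∂y = 6(y - 3)(y + 4); at y=1 this is -60, so y increases.
x converges to its nearest critical value 0 (a local min of the x-part); y converges to 3. The iterate converges to (0, 3).

(0, 3)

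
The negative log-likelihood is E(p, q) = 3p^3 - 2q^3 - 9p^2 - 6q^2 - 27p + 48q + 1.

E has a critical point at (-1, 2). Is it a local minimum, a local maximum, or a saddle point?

The mixed partial ∂²E/∂p∂q is 0, so the Hessian at any point is diag(E_pp, E_qq) = diag(18(p - 1), -12(q + 1)).
At (-1, 2): H = diag(-36, -36).
Both eigenvalues are negative, so H is negative definite: a local maximum.

local maximum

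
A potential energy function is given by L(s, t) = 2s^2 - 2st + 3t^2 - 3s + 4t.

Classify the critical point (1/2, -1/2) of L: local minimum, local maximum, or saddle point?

The Hessian of L is constant: H = [[4, -2], [-2, 6]].
det(H) = 4·6 − (-2)² = 20.
det(H) > 0 and tr(H) = 10 > 0, so H is positive definite and the point is a local minimum.

local minimum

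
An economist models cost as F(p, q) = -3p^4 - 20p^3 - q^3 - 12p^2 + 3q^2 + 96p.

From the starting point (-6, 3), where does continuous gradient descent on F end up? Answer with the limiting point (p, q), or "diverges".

diverges

F is separable, so gradient descent decouples: p follows -∂F/∂p, q follows -∂F/∂q.
∂F/∂p = -12(p - 1)(p + 2)(p + 4); at p=-6 this is 672, so p decreases.
∂F/∂q = -3q(q - 2); at q=3 this is -9, so q increases.
The p-coordinate has no critical point in that direction and runs off to infinity.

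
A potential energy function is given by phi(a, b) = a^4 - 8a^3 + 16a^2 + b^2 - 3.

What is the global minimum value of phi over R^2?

phi(a,b) separates as P(a) + Q(b) − 3, so its minimum is min P + min Q − 3.
P'(a) = 4a(a - 4)(a - 2) vanishes at a ∈ {0, 2, 4}; Q'(b) = 2b vanishes at b ∈ {0}.
Local minima of P (where P''>0): P(0)=0, P(4)=0. Local minima of Q: Q(0)=0.
So the global minimum of phi is P(0) + Q(0) − 3 = 0 + 0 − 3 = -3, attained at (0, 0).

-3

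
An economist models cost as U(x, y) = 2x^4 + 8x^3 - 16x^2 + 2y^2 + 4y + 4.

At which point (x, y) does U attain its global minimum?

U(x,y) separates as P(x) + Q(y) + 4, so its minimum is min P + min Q + 4.
P'(x) = 8x(x - 1)(x + 4) vanishes at x ∈ {-4, 0, 1}; Q'(y) = 4y + 4 vanishes at y ∈ {-1}.
Local minima of P (where P''>0): P(-4)=-256, P(1)=-6. Local minima of Q: Q(-1)=-2.
So the global minimum of U is P(-4) + Q(-1) + 4 = -256 − 2 + 4 = -254, attained at (-4, -1).

(-4, -1)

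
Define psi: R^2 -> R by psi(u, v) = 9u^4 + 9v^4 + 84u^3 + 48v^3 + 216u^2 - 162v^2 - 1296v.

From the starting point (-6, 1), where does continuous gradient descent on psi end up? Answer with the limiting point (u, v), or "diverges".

(-4, 3)

psi is separable, so gradient descent decouples: u follows -∂psi/∂u, v follows -∂psi/∂v.
∂psi/∂u = 36u(u + 3)(u + 4); at u=-6 this is -1296, so u increases.
∂psi/∂v = 36(v - 3)(v + 3)(v + 4); at v=1 this is -1440, so v increases.
u converges to its nearest critical value -4 (a local min of the u-part); v converges to 3. The iterate converges to (-4, 3).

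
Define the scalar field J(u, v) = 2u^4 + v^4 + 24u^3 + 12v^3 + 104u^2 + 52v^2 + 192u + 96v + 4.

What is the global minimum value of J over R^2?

-188

J(u,v) separates as P(u) + Q(v) + 4, so its minimum is min P + min Q + 4.
P'(u) = 8(u + 2)(u + 3)(u + 4) vanishes at u ∈ {-4, -3, -2}; Q'(v) = 4(v + 2)(v + 3)(v + 4) vanishes at v ∈ {-4, -3, -2}.
Local minima of P (where P''>0): P(-4)=-128, P(-2)=-128. Local minima of Q: Q(-4)=-64, Q(-2)=-64.
So the global minimum of J is P(-4) + Q(-4) + 4 = -128 − 64 + 4 = -188, attained at (-4, -4).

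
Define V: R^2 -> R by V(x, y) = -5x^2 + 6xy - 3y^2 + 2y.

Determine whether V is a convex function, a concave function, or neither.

V is quadratic, so its Hessian is the constant matrix H = [[-10, 6], [6, -6]].
det(H) = 24, tr(H) = -16.
det(H) > 0 and tr(H) < 0, so H is negative definite everywhere: concave.

concave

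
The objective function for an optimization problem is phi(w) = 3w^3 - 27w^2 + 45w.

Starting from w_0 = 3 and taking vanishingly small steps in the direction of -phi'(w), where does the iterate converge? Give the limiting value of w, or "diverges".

5

phi'(w) = 9(w - 5)(w - 1), so phi'(3) = -36.
Gradient descent moves in the -phi' direction, i.e. w is increasing.
The nearest critical point in that direction is w = 5, where phi'' = 36 > 0 (a local minimum). The iterate converges there.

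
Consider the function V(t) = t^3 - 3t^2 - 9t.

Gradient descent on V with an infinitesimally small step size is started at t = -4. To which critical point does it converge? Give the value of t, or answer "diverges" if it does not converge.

V'(t) = 3(t - 3)(t + 1), so V'(-4) = 63.
Gradient descent moves in the -V' direction, i.e. t is decreasing.
There is no critical point below t=-4, and V' keeps the same sign, so the iterate runs off to −∞.

diverges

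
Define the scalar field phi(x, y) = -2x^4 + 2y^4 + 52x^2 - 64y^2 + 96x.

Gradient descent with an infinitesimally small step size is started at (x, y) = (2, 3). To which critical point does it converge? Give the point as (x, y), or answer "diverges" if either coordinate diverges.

phi is separable, so gradient descent decouples: x follows -∂phi/∂x, y follows -∂phi/∂y.
∂phi/∂x = -8(x - 4)(x + 1)(x + 3); at x=2 this is 240, so x decreases.
∂phi/∂y = 8y(y - 4)(y + 4); at y=3 this is -168, so y increases.
x converges to its nearest critical value -1 (a local min of the x-part); y converges to 4. The iterate converges to (-1, 4).

(-1, 4)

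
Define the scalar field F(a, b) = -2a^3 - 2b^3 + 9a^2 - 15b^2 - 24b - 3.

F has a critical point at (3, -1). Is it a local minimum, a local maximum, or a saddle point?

local maximum

The mixed partial ∂²F/∂a∂b is 0, so the Hessian at any point is diag(F_aa, F_bb) = diag(6(-2a + 3), -6(2b + 5)).
At (3, -1): H = diag(-18, -18).
Both eigenvalues are negative, so H is negative definite: a local maximum.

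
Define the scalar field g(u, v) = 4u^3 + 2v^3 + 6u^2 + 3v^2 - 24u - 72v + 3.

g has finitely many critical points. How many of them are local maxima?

1

g separates as a function of u plus a function of v, so ∇g=0 decouples.
∂g/∂u = 12(u - 1)(u + 2) = 0 at u ∈ {-2, 1}; ∂g/∂v = 6(v - 3)(v + 4) = 0 at v ∈ {-4, 3}.
The Hessian is diagonal: diag(g_uu, g_vv). Second derivatives: g_uu(-2)=-36, g_uu(1)=36; g_vv(-4)=-42, g_vv(3)=42.
Local maxima occur where both diagonal entries negative: (-2, -4). Count: 1.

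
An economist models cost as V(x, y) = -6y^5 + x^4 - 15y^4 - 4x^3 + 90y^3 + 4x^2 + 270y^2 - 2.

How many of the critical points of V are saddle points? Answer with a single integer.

V separates as a function of x plus a function of y, so ∇V=0 decouples.
∂V/∂x = 4x(x - 2)(x - 1) = 0 at x ∈ {0, 1, 2}; ∂V/∂y = -30y(y - 3)(y + 2)(y + 3) = 0 at y ∈ {-3, -2, 0, 3}.
The Hessian is diagonal: diag(V_xx, V_yy). Second derivatives: V_xx(0)=8, V_xx(1)=-4, V_xx(2)=8; V_yy(-3)=540, V_yy(-2)=-300, V_yy(0)=540, V_yy(3)=-2700.
Saddle points occur where the two diagonal entries have opposite signs: (0, -2), (0, 3), (1, -3), (1, 0), (2, -2), (2, 3). Count: 6.

6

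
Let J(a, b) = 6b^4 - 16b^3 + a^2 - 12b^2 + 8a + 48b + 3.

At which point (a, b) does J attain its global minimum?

J(a,b) separates as P(a) + Q(b) + 3, so its minimum is min P + min Q + 3.
P'(a) = 2a + 8 vanishes at a ∈ {-4}; Q'(b) = 24(b - 2)(b - 1)(b + 1) vanishes at b ∈ {-1, 1, 2}.
Local minima of P (where P''>0): P(-4)=-16. Local minima of Q: Q(-1)=-38, Q(2)=16.
So the global minimum of J is P(-4) + Q(-1) + 3 = -16 − 38 + 3 = -51, attained at (-4, -1).

(-4, -1)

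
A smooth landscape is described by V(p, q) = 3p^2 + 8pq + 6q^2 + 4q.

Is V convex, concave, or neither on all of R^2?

V is quadratic, so its Hessian is the constant matrix H = [[6, 8], [8, 12]].
det(H) = 8, tr(H) = 18.
det(H) > 0 and tr(H) > 0, so H is positive definite everywhere: convex.

convex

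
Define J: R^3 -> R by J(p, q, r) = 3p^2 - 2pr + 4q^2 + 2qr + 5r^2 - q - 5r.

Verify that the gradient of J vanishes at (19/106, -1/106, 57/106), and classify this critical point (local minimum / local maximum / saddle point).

local minimum

∇J = (6p - 2r, 8q + 2r - 1, -2p + 2q + 10r - 5); substituting (19/106, -1/106, 57/106) gives ∇J = (0, 0, 0), so (19/106, -1/106, 57/106) is indeed a critical point.
The Hessian is constant: H = [[6, 0, -2], [0, 8, 2], [-2, 2, 10]].
Leading principal minors: Δ₁ = 6, Δ₂ = 48, Δ₃ = 424.
All leading minors are positive, so H is positive definite: a local minimum.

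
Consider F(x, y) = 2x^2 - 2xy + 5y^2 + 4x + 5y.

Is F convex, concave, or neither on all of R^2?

F is quadratic, so its Hessian is the constant matrix H = [[4, -2], [-2, 10]].
det(H) = 36, tr(H) = 14.
det(H) > 0 and tr(H) > 0, so H is positive definite everywhere: convex.

convex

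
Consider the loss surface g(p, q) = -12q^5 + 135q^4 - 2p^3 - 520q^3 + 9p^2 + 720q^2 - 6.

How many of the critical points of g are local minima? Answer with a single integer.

g separates as a function of p plus a function of q, so ∇g=0 decouples.
∂g/∂p = -6p(p - 3) = 0 at p ∈ {0, 3}; ∂g/∂q = -60q(q - 4)(q - 3)(q - 2) = 0 at q ∈ {0, 2, 3, 4}.
The Hessian is diagonal: diag(g_pp, g_qq). Second derivatives: g_pp(0)=18, g_pp(3)=-18; g_qq(0)=1440, g_qq(2)=-240, g_qq(3)=180, g_qq(4)=-480.
Local minima occur where both diagonal entries positive: (0, 0), (0, 3). Count: 2.

2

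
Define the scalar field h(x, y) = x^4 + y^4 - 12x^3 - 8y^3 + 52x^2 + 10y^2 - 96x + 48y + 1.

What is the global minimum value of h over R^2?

h(x,y) separates as P(x) + Q(y) + 1, so its minimum is min P + min Q + 1.
P'(x) = 4(x - 4)(x - 3)(x - 2) vanishes at x ∈ {2, 3, 4}; Q'(y) = 4(y - 4)(y - 3)(y + 1) vanishes at y ∈ {-1, 3, 4}.
Local minima of P (where P''>0): P(2)=-64, P(4)=-64. Local minima of Q: Q(-1)=-29, Q(4)=96.
So the global minimum of h is P(2) + Q(-1) + 1 = -64 − 29 + 1 = -92, attained at (2, -1).

-92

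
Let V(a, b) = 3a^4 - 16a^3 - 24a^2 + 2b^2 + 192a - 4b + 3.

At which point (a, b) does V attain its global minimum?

V(a,b) separates as P(a) + Q(b) + 3, so its minimum is min P + min Q + 3.
P'(a) = 12(a - 4)(a - 2)(a + 2) vanishes at a ∈ {-2, 2, 4}; Q'(b) = 4b - 4 vanishes at b ∈ {1}.
Local minima of P (where P''>0): P(-2)=-304, P(4)=128. Local minima of Q: Q(1)=-2.
So the global minimum of V is P(-2) + Q(1) + 3 = -304 − 2 + 3 = -303, attained at (-2, 1).

(-2, 1)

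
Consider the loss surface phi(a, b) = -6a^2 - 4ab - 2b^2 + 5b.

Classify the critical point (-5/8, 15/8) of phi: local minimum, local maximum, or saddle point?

The Hessian of phi is constant: H = [[-12, -4], [-4, -4]].
det(H) = (-12)·(-4) − (-4)² = 32.
det(H) > 0 and tr(H) = -16 < 0, so H is negative definite and the point is a local maximum.

local maximum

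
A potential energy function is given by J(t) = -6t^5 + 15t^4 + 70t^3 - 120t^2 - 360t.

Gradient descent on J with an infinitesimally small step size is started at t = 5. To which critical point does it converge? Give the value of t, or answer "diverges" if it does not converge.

J'(t) = -30(t - 3)(t - 2)(t + 1)(t + 2), so J'(5) = -7560.
Gradient descent moves in the -J' direction, i.e. t is increasing.
There is no critical point above t=5, and J' keeps the same sign, so the iterate runs off to +∞.

diverges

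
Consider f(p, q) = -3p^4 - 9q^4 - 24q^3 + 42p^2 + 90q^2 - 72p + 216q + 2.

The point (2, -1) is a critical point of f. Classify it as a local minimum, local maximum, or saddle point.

The mixed partial ∂²f/∂p∂q is 0, so the Hessian at any point is diag(f_pp, f_qq) = diag(12(-3p^2 + 7), 36(-3q^2 - 4q + 5)).
At (2, -1): H = diag(-60, 216).
The eigenvalues have opposite signs, so H is indefinite: a saddle point.

saddle point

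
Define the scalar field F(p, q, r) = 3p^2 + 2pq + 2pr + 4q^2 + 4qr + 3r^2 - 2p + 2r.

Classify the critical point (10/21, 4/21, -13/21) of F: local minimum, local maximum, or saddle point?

The Hessian is constant: H = [[6, 2, 2], [2, 8, 4], [2, 4, 6]].
Leading principal minors: Δ₁ = 6, Δ₂ = 44, Δ₃ = 168.
All leading minors are positive, so H is positive definite: a local minimum.

local minimum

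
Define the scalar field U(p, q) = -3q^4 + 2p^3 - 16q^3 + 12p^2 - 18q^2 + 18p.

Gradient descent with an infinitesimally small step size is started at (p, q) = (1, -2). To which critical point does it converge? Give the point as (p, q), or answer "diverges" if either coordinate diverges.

(-1, -1)

U is separable, so gradient descent decouples: p follows -∂U/∂p, q follows -∂U/∂q.
∂U/∂p = 6(p + 1)(p + 3); at p=1 this is 48, so p decreases.
∂U/∂q = -12q(q + 1)(q + 3); at q=-2 this is -24, so q increases.
p converges to its nearest critical value -1 (a local min of the p-part); q converges to -1. The iterate converges to (-1, -1).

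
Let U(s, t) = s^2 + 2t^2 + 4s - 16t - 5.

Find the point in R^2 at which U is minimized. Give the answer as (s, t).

U(s,t) separates as P(s) + Q(t) − 5, so its minimum is min P + min Q − 5.
P'(s) = 2s + 4 vanishes at s ∈ {-2}; Q'(t) = 4(t - 4) vanishes at t ∈ {4}.
Local minima of P (where P''>0): P(-2)=-4. Local minima of Q: Q(4)=-32.
So the global minimum of U is P(-2) + Q(4) − 5 = -4 − 32 − 5 = -41, attained at (-2, 4).

(-2, 4)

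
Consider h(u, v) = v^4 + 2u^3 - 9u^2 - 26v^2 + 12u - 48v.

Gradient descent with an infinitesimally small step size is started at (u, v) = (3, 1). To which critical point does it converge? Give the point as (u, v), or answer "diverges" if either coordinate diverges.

(2, 4)

h is separable, so gradient descent decouples: u follows -∂h/∂u, v follows -∂h/∂v.
∂h/∂u = 6(u - 2)(u - 1); at u=3 this is 12, so u decreases.
∂h/∂v = 4(v - 4)(v + 1)(v + 3); at v=1 this is -96, so v increases.
u converges to its nearest critical value 2 (a local min of the u-part); v converges to 4. The iterate converges to (2, 4).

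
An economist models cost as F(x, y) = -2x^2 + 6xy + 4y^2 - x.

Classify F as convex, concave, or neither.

F is quadratic, so its Hessian is the constant matrix H = [[-4, 6], [6, 8]].
det(H) = -68, tr(H) = 4.
det(H) < 0, so H is indefinite: neither convex nor concave.

neither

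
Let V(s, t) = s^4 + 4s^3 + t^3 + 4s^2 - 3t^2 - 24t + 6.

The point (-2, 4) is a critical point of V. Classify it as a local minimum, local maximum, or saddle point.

The mixed partial ∂²V/∂s∂t is 0, so the Hessian at any point is diag(V_ss, V_tt) = diag(4(3s^2 + 6s + 2), 6(t - 1)).
At (-2, 4): H = diag(8, 18).
Both eigenvalues are positive, so H is positive definite: a local minimum.

local minimum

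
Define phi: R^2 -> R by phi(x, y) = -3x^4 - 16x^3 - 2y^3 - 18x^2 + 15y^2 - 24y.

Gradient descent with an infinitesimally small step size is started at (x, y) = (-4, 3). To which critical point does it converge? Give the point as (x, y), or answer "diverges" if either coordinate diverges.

diverges

phi is separable, so gradient descent decouples: x follows -∂phi/∂x, y follows -∂phi/∂y.
∂phi/∂x = -12x(x + 1)(x + 3); at x=-4 this is 144, so x decreases.
∂phi/∂y = -6(y - 4)(y - 1); at y=3 this is 12, so y decreases.
The x-coordinate has no critical point in that direction and runs off to infinity.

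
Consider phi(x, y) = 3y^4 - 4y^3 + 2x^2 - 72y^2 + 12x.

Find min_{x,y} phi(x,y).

phi(x,y) separates as P(x) + Q(y), so its minimum is min P + min Q.
P'(x) = 4x + 12 vanishes at x ∈ {-3}; Q'(y) = 12y(y - 4)(y + 3) vanishes at y ∈ {-3, 0, 4}.
Local minima of P (where P''>0): P(-3)=-18. Local minima of Q: Q(-3)=-297, Q(4)=-640.
So the global minimum of phi is P(-3) + Q(4) = -18 − 640 = -658, attained at (-3, 4).

-658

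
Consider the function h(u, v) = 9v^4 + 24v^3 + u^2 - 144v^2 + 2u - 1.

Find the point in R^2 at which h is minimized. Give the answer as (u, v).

h(u,v) separates as P(u) + Q(v) − 1, so its minimum is min P + min Q − 1.
P'(u) = 2u + 2 vanishes at u ∈ {-1}; Q'(v) = 36v(v - 2)(v + 4) vanishes at v ∈ {-4, 0, 2}.
Local minima of P (where P''>0): P(-1)=-1. Local minima of Q: Q(-4)=-1536, Q(2)=-240.
So the global minimum of h is P(-1) + Q(-4) − 1 = -1 − 1536 − 1 = -1538, attained at (-1, -4).

(-1, -4)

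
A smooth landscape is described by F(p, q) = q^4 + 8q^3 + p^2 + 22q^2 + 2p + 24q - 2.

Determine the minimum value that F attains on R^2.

F(p,q) separates as A(p) + B(q) − 2, so its minimum is min A + min B − 2.
A'(p) = 2p + 2 vanishes at p ∈ {-1}; B'(q) = 4(q + 1)(q + 2)(q + 3) vanishes at q ∈ {-3, -2, -1}.
Local minima of A (where A''>0): A(-1)=-1. Local minima of B: B(-3)=-9, B(-1)=-9.
So the global minimum of F is A(-1) + B(-3) − 2 = -1 − 9 − 2 = -12, attained at (-1, -3).

-12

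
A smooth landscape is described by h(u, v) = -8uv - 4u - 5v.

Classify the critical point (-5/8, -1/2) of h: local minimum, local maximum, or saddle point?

The Hessian of h is constant: H = [[0, -8], [-8, 0]].
det(H) = 0·0 − (-8)² = -64.
Since det(H) < 0, H is indefinite and the critical point is a saddle point.

saddle point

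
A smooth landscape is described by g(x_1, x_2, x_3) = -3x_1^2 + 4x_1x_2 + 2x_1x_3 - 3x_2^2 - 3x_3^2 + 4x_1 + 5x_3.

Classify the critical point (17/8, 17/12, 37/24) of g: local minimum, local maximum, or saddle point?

The Hessian is constant: H = [[-6, 4, 2], [4, -6, 0], [2, 0, -6]].
Leading principal minors: Δ₁ = -6, Δ₂ = 20, Δ₃ = -96.
The minors alternate sign starting negative (−, +, −), so H is negative definite: a local maximum.

local maximum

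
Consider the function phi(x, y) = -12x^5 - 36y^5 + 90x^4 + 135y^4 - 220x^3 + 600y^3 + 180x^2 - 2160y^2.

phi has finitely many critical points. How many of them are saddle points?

8

phi separates as a function of x plus a function of y, so ∇phi=0 decouples.
∂phi/∂x = -60x(x - 3)(x - 2)(x - 1) = 0 at x ∈ {0, 1, 2, 3}; ∂phi/∂y = -180y(y - 4)(y - 2)(y + 3) = 0 at y ∈ {-3, 0, 2, 4}.
The Hessian is diagonal: diag(phi_xx, phi_yy). Second derivatives: phi_xx(0)=360, phi_xx(1)=-120, phi_xx(2)=120, phi_xx(3)=-360; phi_yy(-3)=18900, phi_yy(0)=-4320, phi_yy(2)=3600, phi_yy(4)=-10080.
Saddle points occur where the two diagonal entries have opposite signs: (0, 0), (0, 4), (1, -3), (1, 2), (2, 0), (2, 4), (3, -3), (3, 2). Count: 8.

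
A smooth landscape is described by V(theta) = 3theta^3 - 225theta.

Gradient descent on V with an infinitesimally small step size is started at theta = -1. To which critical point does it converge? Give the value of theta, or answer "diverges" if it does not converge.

V'(theta) = 9(theta - 5)(theta + 5), so V'(-1) = -216.
Gradient descent moves in the -V' direction, i.e. theta is increasing.
The nearest critical point in that direction is theta = 5, where V'' = 90 > 0 (a local minimum). The iterate converges there.

5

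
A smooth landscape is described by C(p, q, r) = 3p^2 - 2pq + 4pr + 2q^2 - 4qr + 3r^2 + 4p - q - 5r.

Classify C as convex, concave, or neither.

convex

C is quadratic, so its Hessian is the constant matrix H = [[6, -2, 4], [-2, 4, -4], [4, -4, 6]].
Leading principal minors: 6, 20, 24.
All positive ⇒ H ≻ 0 ⇒ convex.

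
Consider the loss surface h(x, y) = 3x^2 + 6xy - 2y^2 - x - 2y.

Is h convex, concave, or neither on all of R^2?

neither

h is quadratic, so its Hessian is the constant matrix H = [[6, 6], [6, -4]].
det(H) = -60, tr(H) = 2.
det(H) < 0, so H is indefinite: neither convex nor concave.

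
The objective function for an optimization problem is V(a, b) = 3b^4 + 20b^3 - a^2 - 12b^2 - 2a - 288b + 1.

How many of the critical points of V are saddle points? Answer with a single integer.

2

V separates as a function of a plus a function of b, so ∇V=0 decouples.
∂V/∂a = -2(a + 1) = 0 at a ∈ {-1}; ∂V/∂b = 12(b - 2)(b + 3)(b + 4) = 0 at b ∈ {-4, -3, 2}.
The Hessian is diagonal: diag(V_aa, V_bb). Second derivatives: V_aa(-1)=-2; V_bb(-4)=72, V_bb(-3)=-60, V_bb(2)=360.
Saddle points occur where the two diagonal entries have opposite signs: (-1, -4), (-1, 2). Count: 2.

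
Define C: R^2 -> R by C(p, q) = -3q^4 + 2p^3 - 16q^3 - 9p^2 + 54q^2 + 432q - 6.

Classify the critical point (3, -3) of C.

local minimum

The mixed partial ∂²C/∂p∂q is 0, so the Hessian at any point is diag(C_pp, C_qq) = diag(6(2p - 3), 12(-3q^2 - 8q + 9)).
At (3, -3): H = diag(18, 72).
Both eigenvalues are positive, so H is positive definite: a local minimum.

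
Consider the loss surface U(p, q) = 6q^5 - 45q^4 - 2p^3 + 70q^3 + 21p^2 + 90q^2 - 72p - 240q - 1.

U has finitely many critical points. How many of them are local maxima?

2

U separates as a function of p plus a function of q, so ∇U=0 decouples.
∂U/∂p = -6(p - 4)(p - 3) = 0 at p ∈ {3, 4}; ∂U/∂q = 30(q - 4)(q - 2)(q - 1)(q + 1) = 0 at q ∈ {-1, 1, 2, 4}.
The Hessian is diagonal: diag(U_pp, U_qq). Second derivatives: U_pp(3)=6, U_pp(4)=-6; U_qq(-1)=-900, U_qq(1)=180, U_qq(2)=-180, U_qq(4)=900.
Local maxima occur where both diagonal entries negative: (4, -1), (4, 2). Count: 2.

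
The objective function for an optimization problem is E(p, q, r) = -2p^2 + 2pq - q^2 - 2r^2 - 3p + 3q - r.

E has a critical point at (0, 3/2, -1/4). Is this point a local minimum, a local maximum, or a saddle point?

local maximum

The Hessian is constant: H = [[-4, 2, 0], [2, -2, 0], [0, 0, -4]].
Leading principal minors: Δ₁ = -4, Δ₂ = 4, Δ₃ = -16.
The minors alternate sign starting negative (−, +, −), so H is negative definite: a local maximum.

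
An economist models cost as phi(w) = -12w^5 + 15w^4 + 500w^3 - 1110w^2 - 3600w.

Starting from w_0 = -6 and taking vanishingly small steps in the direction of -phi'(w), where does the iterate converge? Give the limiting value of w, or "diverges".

phi'(w) = -60(w - 4)(w - 3)(w + 1)(w + 5), so phi'(-6) = -27000.
Gradient descent moves in the -phi' direction, i.e. w is increasing.
The nearest critical point in that direction is w = -5, where phi'' = 17280 > 0 (a local minimum). The iterate converges there.

-5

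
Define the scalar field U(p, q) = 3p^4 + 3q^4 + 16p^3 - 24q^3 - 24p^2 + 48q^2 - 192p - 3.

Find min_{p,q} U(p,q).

U(p,q) separates as A(p) + B(q) − 3, so its minimum is min A + min B − 3.
A'(p) = 12(p - 2)(p + 2)(p + 4) vanishes at p ∈ {-4, -2, 2}; B'(q) = 12q(q - 4)(q - 2) vanishes at q ∈ {0, 2, 4}.
Local minima of A (where A''>0): A(-4)=128, A(2)=-304. Local minima of B: B(0)=0, B(4)=0.
So the global minimum of U is A(2) + B(0) − 3 = -304 + 0 − 3 = -307, attained at (2, 0).

-307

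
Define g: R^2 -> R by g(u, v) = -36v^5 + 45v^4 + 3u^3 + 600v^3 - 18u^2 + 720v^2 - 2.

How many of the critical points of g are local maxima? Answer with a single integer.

g separates as a function of u plus a function of v, so ∇g=0 decouples.
∂g/∂u = 9u(u - 4) = 0 at u ∈ {0, 4}; ∂g/∂v = -180v(v - 4)(v + 1)(v + 2) = 0 at v ∈ {-2, -1, 0, 4}.
The Hessian is diagonal: diag(g_uu, g_vv). Second derivatives: g_uu(0)=-36, g_uu(4)=36; g_vv(-2)=2160, g_vv(-1)=-900, g_vv(0)=1440, g_vv(4)=-21600.
Local maxima occur where both diagonal entries negative: (0, -1), (0, 4). Count: 2.

2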